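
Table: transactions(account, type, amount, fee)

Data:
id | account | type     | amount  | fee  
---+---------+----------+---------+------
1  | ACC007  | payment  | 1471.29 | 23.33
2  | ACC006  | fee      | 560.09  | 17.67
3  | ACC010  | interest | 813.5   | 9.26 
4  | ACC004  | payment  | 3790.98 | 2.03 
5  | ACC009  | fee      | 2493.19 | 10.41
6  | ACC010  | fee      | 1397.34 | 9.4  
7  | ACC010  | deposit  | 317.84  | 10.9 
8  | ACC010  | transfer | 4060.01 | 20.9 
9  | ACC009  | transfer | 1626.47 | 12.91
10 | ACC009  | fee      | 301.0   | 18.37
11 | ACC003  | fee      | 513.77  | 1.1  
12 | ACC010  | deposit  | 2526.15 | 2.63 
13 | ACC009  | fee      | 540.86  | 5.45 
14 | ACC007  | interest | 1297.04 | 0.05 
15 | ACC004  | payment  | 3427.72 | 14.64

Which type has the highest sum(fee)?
SELECT type, SUM(fee) as val
FROM transactions
GROUP BY type
ORDER BY val DESC
LIMIT 1

Result: fee with sum(fee) = 62.40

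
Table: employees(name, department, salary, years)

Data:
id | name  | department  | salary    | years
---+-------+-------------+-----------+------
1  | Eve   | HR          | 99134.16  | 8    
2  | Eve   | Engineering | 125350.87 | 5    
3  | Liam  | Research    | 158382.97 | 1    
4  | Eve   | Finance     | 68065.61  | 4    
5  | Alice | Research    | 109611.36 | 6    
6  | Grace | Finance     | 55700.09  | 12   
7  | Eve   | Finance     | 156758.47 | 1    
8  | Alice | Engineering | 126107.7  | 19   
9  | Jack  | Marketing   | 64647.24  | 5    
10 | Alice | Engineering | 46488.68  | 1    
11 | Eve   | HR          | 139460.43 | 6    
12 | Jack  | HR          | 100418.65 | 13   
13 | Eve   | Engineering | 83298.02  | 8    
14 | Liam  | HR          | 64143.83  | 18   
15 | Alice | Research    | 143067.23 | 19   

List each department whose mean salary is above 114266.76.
SELECT department, AVG(salary)
FROM employees
GROUP BY department
HAVING AVG(salary) > 114266.76

Result:
  Research: avg=137020.52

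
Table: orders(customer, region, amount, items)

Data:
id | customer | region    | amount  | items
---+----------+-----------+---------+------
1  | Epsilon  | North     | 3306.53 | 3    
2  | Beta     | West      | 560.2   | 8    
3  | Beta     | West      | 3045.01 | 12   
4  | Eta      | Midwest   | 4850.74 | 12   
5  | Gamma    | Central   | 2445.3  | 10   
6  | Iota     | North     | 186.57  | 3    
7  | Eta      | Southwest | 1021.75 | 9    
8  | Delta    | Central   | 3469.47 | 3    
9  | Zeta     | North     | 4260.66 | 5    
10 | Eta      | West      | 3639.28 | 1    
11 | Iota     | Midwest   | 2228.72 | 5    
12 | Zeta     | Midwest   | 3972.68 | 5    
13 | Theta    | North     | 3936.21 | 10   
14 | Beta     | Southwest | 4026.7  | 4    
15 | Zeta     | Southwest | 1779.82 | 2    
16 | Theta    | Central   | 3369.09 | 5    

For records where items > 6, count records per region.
SELECT region, COUNT(*)
FROM orders
WHERE items > 6
GROUP BY region

Note: WHERE filters rows before grouping.

Result:
  Central: 1
  Midwest: 1
  North: 1
  Southwest: 1
  West: 2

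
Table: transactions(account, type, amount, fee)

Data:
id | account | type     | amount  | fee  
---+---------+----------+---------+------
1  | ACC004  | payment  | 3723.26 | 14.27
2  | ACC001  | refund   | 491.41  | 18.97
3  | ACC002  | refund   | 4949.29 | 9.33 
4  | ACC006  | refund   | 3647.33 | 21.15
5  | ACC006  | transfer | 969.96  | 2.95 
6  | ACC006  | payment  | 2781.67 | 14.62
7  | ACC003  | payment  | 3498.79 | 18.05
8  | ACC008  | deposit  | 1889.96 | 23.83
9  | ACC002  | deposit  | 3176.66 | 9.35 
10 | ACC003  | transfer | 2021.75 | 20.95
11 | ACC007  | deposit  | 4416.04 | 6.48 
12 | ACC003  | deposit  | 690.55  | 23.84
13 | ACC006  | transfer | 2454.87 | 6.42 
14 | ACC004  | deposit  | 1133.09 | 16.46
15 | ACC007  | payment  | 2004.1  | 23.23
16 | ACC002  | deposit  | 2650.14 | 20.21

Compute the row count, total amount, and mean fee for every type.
SELECT type,
       COUNT(*) as cnt,
       SUM(amount) as total_amount,
       AVG(fee) as avg_fee
FROM transactions
GROUP BY type

Result:
  deposit: 6 records, 13956.44 total amount, 16.70 avg fee
  payment: 4 records, 12007.82 total amount, 17.54 avg fee
  refund: 3 records, 9088.03 total amount, 16.48 avg fee
  transfer: 3 records, 5446.58 total amount, 10.11 avg fee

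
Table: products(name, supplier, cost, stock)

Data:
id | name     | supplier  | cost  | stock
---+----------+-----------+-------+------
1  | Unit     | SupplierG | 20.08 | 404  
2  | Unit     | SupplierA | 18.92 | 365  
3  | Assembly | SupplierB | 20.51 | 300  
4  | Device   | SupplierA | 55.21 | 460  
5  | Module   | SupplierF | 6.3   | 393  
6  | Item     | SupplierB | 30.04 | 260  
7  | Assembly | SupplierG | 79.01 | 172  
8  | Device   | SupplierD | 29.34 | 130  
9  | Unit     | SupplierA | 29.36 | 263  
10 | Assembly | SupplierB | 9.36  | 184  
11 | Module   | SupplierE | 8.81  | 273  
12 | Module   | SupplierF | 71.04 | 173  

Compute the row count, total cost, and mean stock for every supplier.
SELECT supplier,
       COUNT(*) as cnt,
       SUM(cost) as total_cost,
       AVG(stock) as avg_stock
FROM products
GROUP BY supplier

Result:
  SupplierA: 3 records, 103.49 total cost, 362.67 avg stock
  SupplierB: 3 records, 59.91 total cost, 248.00 avg stock
  SupplierD: 1 records, 29.34 total cost, 130.00 avg stock
  SupplierE: 1 records, 8.81 total cost, 273.00 avg stock
  SupplierF: 2 records, 77.34 total cost, 283.00 avg stock
  SupplierG: 2 records, 99.09 total cost, 288.00 avg stock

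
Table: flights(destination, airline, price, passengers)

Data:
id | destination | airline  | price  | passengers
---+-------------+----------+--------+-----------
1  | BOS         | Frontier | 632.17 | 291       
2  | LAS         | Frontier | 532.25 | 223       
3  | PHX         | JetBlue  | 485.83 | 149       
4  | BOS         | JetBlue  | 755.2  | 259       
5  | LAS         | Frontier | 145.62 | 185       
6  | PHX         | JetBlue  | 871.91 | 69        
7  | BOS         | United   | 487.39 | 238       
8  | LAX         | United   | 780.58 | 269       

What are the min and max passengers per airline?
SELECT airline, MIN(passengers), MAX(passengers)
FROM flights
GROUP BY airline

Result:
  Frontier: min=185, max=291
  JetBlue: min=69, max=259
  United: min=238, max=269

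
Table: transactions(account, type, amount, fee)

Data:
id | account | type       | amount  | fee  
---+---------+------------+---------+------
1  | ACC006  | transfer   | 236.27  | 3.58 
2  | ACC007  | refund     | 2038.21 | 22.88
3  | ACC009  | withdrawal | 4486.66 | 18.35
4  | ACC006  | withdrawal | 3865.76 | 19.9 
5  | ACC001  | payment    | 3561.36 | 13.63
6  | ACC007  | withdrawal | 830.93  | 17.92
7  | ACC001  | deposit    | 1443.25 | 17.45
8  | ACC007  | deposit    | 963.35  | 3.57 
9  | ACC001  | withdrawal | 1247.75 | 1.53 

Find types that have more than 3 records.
SELECT type, COUNT(*) as cnt
FROM transactions
GROUP BY type
HAVING COUNT(*) > 3

Result:
  withdrawal: 4

Note: HAVING filters groups after aggregation, WHERE filters rows before.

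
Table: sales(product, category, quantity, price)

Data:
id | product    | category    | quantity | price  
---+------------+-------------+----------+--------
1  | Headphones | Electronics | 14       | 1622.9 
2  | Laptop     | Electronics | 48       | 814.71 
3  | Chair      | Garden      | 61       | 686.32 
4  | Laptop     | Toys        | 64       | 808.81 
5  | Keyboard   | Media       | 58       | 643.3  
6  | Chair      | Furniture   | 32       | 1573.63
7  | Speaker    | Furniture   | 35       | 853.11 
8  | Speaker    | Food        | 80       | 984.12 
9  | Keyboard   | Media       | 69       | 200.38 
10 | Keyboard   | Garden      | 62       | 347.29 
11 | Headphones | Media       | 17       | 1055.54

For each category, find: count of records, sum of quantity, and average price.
SELECT category,
       COUNT(*) as cnt,
       SUM(quantity) as total_quantity,
       AVG(price) as avg_price
FROM sales
GROUP BY category

Result:
  Electronics: 2 records, 62 total quantity, 1218.81 avg price
  Food: 1 records, 80 total quantity, 984.12 avg price
  Furniture: 2 records, 67 total quantity, 1213.37 avg price
  Garden: 2 records, 123 total quantity, 516.81 avg price
  Media: 3 records, 144 total quantity, 633.07 avg price
  Toys: 1 records, 64 total quantity, 808.81 avg price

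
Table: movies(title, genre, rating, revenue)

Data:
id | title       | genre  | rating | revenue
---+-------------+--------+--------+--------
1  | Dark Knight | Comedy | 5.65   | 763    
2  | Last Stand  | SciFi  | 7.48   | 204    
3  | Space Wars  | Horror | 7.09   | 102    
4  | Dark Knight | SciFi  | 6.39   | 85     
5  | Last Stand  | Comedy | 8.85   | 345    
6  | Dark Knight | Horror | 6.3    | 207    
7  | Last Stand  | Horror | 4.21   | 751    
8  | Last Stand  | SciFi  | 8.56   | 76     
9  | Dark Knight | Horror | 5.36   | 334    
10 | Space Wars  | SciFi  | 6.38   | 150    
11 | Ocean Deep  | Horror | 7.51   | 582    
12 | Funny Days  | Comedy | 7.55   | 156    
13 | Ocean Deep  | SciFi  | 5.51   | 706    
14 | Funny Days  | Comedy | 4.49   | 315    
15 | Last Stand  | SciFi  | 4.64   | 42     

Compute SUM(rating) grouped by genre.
SELECT genre, SUM(rating) as result
FROM movies
GROUP BY genre

Result:
  Comedy: 26.54
  Horror: 30.47
  SciFi: 38.96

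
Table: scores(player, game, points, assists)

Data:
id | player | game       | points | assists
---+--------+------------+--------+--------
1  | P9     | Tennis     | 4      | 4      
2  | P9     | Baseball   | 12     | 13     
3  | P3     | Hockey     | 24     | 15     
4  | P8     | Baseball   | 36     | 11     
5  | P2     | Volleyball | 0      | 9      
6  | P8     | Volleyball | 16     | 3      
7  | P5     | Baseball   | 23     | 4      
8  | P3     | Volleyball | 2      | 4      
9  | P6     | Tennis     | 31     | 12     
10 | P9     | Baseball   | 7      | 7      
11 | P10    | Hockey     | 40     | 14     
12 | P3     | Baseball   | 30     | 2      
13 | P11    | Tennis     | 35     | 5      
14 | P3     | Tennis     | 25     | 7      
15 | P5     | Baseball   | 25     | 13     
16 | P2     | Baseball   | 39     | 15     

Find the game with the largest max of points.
SELECT game, MAX(points) as val
FROM scores
GROUP BY game
ORDER BY val DESC
LIMIT 1

Result: Hockey with max(points) = 40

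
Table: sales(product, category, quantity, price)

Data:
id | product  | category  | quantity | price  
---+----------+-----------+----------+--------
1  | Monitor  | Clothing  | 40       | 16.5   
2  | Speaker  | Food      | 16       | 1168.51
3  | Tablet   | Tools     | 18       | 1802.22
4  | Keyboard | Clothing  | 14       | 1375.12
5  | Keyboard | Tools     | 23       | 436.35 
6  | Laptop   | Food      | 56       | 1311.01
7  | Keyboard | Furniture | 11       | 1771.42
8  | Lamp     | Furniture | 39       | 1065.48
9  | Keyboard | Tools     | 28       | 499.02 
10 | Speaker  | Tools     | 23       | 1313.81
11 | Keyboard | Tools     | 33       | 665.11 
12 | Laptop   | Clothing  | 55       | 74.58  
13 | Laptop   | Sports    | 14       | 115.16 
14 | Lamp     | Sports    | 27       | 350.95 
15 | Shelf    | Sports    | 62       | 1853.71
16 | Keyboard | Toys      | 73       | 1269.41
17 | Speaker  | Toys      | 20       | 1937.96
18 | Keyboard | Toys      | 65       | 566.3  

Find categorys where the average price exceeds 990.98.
SELECT category, AVG(price)
FROM sales
GROUP BY category
HAVING AVG(price) > 990.98

Result:
  Food: avg=1239.76
  Furniture: avg=1418.45
  Toys: avg=1257.89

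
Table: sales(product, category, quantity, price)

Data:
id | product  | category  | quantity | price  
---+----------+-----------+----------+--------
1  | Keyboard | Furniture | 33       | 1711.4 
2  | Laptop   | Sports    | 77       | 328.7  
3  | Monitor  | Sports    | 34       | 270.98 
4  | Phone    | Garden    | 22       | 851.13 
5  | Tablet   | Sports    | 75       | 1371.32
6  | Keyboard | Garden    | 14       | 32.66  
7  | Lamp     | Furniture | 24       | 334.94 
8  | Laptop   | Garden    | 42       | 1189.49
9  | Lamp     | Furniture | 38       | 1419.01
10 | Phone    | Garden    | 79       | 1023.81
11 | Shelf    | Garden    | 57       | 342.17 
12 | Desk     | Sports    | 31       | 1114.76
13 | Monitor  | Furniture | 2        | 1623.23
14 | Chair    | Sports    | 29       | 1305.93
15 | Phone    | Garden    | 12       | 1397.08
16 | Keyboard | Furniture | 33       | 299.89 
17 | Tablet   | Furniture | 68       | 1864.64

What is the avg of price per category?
SELECT category, AVG(price) as result
FROM sales
GROUP BY category

Result:
  Furniture: 1208.85
  Garden: 806.06
  Sports: 878.34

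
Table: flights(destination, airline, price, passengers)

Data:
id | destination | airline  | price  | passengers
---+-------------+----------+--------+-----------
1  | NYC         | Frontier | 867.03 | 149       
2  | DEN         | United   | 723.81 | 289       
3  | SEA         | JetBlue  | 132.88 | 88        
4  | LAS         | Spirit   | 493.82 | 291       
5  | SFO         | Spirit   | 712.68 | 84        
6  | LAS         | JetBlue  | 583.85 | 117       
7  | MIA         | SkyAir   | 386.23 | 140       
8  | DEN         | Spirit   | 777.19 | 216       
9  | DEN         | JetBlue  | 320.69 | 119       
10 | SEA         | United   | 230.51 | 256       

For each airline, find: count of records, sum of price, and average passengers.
SELECT airline,
       COUNT(*) as cnt,
       SUM(price) as total_price,
       AVG(passengers) as avg_passengers
FROM flights
GROUP BY airline

Result:
  Frontier: 1 records, 867.03 total price, 149.00 avg passengers
  JetBlue: 3 records, 1037.42 total price, 108.00 avg passengers
  SkyAir: 1 records, 386.23 total price, 140.00 avg passengers
  Spirit: 3 records, 1983.69 total price, 197.00 avg passengers
  United: 2 records, 954.32 total price, 272.50 avg passengers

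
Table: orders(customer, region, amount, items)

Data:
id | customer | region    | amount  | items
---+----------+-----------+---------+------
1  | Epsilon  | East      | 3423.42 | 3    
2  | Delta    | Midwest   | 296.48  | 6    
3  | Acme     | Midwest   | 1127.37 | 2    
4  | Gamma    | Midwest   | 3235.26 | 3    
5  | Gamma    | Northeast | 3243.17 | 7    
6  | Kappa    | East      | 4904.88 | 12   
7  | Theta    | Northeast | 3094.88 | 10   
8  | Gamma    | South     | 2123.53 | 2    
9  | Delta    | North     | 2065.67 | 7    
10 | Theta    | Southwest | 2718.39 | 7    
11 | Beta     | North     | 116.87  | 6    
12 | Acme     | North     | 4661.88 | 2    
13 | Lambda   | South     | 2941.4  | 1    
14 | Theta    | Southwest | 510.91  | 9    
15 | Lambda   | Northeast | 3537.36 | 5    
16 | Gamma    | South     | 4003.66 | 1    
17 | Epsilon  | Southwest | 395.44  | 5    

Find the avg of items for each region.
SELECT region, AVG(items) as result
FROM orders
GROUP BY region

Result:
  East: 7.50
  Midwest: 3.67
  North: 5.00
  Northeast: 7.33
  South: 1.33
  Southwest: 7.00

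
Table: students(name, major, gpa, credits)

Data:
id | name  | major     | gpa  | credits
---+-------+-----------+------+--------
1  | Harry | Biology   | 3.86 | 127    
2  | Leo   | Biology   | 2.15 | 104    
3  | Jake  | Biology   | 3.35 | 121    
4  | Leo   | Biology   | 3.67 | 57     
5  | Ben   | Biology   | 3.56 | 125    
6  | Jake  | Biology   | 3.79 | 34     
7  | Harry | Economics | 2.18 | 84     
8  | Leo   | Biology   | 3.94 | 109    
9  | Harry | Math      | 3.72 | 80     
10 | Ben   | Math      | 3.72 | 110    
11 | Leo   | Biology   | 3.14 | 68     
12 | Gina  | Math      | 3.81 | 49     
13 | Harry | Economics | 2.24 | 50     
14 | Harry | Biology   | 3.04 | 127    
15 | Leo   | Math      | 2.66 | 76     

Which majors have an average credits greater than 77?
SELECT major, AVG(credits)
FROM students
GROUP BY major
HAVING AVG(credits) > 77

Result:
  Biology: avg=96.89
  Math: avg=78.75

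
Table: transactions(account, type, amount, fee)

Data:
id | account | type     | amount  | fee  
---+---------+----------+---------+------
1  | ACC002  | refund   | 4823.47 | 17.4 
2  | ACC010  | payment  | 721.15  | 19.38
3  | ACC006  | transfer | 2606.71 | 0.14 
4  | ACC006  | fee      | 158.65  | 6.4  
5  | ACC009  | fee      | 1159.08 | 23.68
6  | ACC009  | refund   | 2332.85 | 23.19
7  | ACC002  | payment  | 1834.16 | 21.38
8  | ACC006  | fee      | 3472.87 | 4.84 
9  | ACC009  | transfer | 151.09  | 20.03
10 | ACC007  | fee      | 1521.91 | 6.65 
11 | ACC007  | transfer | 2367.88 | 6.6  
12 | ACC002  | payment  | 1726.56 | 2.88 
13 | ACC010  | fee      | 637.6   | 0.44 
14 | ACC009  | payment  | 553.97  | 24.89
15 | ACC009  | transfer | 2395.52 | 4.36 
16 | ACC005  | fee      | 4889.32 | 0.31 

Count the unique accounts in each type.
SELECT type, COUNT(DISTINCT account)
FROM transactions
GROUP BY type

Result:
  fee: 5 distinct
  payment: 3 distinct
  refund: 2 distinct
  transfer: 3 distinct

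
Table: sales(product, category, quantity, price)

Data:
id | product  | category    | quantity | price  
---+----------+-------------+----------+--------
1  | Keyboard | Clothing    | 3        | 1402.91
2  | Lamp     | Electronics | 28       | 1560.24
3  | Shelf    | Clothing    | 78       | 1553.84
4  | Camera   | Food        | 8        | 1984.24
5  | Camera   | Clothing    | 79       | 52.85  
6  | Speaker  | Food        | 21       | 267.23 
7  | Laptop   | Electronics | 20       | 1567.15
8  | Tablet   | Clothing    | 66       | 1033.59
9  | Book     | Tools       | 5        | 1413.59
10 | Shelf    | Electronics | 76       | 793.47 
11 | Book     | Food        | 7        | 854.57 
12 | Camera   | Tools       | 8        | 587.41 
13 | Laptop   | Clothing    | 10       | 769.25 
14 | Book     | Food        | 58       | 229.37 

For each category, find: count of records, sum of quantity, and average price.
SELECT category,
       COUNT(*) as cnt,
       SUM(quantity) as total_quantity,
       AVG(price) as avg_price
FROM sales
GROUP BY category

Result:
  Clothing: 5 records, 236 total quantity, 962.49 avg price
  Electronics: 3 records, 124 total quantity, 1306.95 avg price
  Food: 4 records, 94 total quantity, 833.85 avg price
  Tools: 2 records, 13 total quantity, 1000.50 avg price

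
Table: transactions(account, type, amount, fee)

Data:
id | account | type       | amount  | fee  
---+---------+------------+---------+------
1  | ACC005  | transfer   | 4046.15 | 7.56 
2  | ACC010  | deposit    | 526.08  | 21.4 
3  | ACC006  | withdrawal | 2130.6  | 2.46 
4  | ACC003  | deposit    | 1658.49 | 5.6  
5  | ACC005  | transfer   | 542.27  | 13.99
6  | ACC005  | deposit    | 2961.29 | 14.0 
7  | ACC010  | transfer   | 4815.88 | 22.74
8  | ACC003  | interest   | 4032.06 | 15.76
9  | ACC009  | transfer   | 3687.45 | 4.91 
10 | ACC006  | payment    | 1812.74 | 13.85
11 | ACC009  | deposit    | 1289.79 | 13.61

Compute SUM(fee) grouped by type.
SELECT type, SUM(fee) as result
FROM transactions
GROUP BY type

Result:
  deposit: 54.61
  interest: 15.76
  payment: 13.85
  transfer: 49.20
  withdrawal: 2.46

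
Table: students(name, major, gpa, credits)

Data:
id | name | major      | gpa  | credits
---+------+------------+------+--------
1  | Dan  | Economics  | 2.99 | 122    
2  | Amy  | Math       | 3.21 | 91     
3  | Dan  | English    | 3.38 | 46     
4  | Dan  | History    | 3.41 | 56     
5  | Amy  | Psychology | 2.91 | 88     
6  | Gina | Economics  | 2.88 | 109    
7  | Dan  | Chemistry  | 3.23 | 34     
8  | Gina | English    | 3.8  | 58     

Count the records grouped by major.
SELECT major, COUNT(*) as count
FROM students
GROUP BY major

Result:
  Chemistry: 1
  Economics: 2
  English: 2
  History: 1
  Math: 1
  Psychology: 1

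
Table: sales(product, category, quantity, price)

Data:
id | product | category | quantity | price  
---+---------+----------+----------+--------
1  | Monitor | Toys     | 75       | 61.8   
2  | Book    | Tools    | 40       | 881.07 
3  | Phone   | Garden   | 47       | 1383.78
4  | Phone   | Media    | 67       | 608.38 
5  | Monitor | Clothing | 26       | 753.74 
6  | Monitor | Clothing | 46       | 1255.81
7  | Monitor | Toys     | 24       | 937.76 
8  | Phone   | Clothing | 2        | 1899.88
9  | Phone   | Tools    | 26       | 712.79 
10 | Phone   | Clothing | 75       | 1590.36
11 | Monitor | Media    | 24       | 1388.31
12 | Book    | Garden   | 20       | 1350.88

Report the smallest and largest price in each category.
SELECT category, MIN(price), MAX(price)
FROM sales
GROUP BY category

Result:
  Clothing: min=753.74, max=1899.88
  Garden: min=1350.88, max=1383.78
  Media: min=608.38, max=1388.31
  Tools: min=712.79, max=881.07
  Toys: min=61.80, max=937.76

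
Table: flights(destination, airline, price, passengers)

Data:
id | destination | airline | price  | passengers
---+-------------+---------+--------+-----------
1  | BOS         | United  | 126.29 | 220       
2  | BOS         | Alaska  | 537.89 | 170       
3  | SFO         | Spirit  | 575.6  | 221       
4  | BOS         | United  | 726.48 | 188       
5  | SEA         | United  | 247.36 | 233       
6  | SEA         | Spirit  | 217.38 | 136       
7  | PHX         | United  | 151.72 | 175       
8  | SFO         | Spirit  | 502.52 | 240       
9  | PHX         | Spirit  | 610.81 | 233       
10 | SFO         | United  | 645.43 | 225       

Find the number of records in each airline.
SELECT airline, COUNT(*) as count
FROM flights
GROUP BY airline

Result:
  Alaska: 1
  Spirit: 4
  United: 5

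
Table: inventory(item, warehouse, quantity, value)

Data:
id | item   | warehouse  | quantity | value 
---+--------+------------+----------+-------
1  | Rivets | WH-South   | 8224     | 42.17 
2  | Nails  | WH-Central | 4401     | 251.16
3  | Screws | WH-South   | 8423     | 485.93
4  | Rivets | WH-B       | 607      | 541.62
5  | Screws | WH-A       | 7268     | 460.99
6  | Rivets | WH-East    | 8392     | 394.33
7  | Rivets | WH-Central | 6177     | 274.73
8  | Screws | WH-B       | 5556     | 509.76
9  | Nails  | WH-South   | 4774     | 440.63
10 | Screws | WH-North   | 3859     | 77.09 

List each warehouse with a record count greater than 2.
SELECT warehouse, COUNT(*) as cnt
FROM inventory
GROUP BY warehouse
HAVING COUNT(*) > 2

Result:
  WH-South: 3

Note: HAVING filters groups after aggregation, WHERE filters rows before.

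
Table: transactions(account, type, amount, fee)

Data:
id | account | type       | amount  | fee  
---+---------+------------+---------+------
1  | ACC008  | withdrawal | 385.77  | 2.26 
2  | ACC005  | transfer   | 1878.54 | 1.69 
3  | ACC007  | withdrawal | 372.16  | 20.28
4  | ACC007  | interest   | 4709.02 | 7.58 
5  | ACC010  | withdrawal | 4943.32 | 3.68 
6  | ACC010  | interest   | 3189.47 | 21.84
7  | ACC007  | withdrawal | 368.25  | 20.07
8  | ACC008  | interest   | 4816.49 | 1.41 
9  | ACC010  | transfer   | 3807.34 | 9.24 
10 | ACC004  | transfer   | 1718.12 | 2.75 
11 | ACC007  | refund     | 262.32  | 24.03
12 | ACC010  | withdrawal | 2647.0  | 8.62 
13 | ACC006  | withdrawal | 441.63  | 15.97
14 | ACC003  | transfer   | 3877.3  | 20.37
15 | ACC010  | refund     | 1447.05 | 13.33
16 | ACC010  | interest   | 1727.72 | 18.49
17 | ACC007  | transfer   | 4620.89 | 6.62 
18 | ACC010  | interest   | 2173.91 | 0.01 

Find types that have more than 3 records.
SELECT type, COUNT(*) as cnt
FROM transactions
GROUP BY type
HAVING COUNT(*) > 3

Result:
  interest: 5
  transfer: 5
  withdrawal: 6

Note: HAVING filters groups after aggregation, WHERE filters rows before.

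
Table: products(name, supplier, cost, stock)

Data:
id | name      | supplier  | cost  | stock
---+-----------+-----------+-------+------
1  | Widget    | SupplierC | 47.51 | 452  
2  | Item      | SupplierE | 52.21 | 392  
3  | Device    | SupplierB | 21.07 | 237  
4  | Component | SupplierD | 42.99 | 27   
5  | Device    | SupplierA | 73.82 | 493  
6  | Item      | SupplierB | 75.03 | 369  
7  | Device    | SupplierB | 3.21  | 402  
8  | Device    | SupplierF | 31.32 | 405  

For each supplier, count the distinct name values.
SELECT supplier, COUNT(DISTINCT name)
FROM products
GROUP BY supplier

Result:
  SupplierA: 1 distinct
  SupplierB: 2 distinct
  SupplierC: 1 distinct
  SupplierD: 1 distinct
  SupplierE: 1 distinct
  SupplierF: 1 distinct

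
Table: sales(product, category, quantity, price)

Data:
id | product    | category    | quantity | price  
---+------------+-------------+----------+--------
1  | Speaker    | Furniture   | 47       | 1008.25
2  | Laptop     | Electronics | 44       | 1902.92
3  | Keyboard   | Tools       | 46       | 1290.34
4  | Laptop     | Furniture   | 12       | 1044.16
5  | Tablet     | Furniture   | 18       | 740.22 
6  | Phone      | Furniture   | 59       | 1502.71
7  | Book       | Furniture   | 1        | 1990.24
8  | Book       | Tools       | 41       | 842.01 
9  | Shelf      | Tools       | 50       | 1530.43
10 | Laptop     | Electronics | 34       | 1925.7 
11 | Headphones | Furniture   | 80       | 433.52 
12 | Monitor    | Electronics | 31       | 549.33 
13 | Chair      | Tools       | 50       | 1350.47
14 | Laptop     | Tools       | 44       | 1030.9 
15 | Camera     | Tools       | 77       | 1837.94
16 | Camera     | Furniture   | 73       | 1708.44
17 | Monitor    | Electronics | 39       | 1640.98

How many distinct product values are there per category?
SELECT category, COUNT(DISTINCT product)
FROM sales
GROUP BY category

Result:
  Electronics: 2 distinct
  Furniture: 7 distinct
  Tools: 6 distinct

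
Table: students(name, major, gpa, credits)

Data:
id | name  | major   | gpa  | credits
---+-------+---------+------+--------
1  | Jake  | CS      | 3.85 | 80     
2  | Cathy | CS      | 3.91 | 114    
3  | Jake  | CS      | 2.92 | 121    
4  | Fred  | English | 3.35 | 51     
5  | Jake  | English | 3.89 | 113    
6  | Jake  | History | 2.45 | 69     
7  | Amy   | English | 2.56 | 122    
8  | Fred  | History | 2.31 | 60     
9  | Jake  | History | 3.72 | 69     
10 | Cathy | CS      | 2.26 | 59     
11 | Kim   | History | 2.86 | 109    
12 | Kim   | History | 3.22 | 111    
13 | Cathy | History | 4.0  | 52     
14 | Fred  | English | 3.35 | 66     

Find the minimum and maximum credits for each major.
SELECT major, MIN(credits), MAX(credits)
FROM students
GROUP BY major

Result:
  CS: min=59, max=121
  English: min=51, max=122
  History: min=52, max=111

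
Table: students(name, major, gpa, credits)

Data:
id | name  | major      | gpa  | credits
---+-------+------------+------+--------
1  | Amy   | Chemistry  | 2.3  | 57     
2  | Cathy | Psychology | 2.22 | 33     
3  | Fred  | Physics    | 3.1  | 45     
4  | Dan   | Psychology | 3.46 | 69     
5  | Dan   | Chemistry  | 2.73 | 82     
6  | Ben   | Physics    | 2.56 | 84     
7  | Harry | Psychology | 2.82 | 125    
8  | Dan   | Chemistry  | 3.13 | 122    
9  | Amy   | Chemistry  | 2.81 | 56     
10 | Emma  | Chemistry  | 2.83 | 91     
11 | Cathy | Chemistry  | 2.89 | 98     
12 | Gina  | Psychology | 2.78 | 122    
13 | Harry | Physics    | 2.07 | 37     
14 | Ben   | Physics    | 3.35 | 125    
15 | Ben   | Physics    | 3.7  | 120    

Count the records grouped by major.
SELECT major, COUNT(*) as count
FROM students
GROUP BY major

Result:
  Chemistry: 6
  Physics: 5
  Psychology: 4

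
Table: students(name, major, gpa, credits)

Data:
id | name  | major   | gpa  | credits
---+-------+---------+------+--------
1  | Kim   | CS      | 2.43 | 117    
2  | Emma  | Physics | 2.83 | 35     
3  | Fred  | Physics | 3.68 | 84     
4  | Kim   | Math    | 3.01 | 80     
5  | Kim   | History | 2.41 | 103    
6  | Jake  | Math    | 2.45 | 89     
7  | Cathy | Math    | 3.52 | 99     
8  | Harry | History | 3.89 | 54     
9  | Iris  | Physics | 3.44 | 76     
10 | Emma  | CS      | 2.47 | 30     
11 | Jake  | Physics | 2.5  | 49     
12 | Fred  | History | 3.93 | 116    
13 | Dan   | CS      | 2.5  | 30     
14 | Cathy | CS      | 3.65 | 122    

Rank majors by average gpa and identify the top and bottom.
SELECT major, AVG(gpa)
FROM students
GROUP BY major
ORDER BY AVG(gpa)

All groups:
  CS: 2.76
  Math: 2.99
  Physics: 3.11
  History: 3.41

Highest: History (3.41)
Lowest: CS (2.76)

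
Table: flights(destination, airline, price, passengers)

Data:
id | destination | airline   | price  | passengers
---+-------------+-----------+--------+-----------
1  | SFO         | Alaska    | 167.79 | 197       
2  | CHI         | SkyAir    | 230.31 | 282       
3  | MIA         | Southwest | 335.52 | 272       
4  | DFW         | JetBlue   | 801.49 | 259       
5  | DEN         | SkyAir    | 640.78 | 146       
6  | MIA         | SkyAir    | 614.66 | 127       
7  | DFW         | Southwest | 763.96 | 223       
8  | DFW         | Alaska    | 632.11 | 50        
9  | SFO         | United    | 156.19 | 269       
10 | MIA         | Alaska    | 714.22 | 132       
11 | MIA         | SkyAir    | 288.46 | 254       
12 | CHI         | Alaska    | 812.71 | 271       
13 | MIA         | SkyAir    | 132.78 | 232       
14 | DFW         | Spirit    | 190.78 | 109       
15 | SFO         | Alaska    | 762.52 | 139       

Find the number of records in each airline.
SELECT airline, COUNT(*) as count
FROM flights
GROUP BY airline

Result:
  Alaska: 5
  JetBlue: 1
  SkyAir: 5
  Southwest: 2
  Spirit: 1
  United: 1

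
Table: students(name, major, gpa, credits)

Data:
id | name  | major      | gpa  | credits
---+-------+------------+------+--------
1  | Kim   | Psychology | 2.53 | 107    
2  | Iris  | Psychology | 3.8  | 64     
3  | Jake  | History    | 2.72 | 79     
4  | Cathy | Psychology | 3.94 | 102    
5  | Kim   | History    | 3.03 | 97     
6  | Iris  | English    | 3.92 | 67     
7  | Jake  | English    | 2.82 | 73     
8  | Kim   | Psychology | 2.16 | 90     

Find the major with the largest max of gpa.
SELECT major, MAX(gpa) as val
FROM students
GROUP BY major
ORDER BY val DESC
LIMIT 1

Result: Psychology with max(gpa) = 3.94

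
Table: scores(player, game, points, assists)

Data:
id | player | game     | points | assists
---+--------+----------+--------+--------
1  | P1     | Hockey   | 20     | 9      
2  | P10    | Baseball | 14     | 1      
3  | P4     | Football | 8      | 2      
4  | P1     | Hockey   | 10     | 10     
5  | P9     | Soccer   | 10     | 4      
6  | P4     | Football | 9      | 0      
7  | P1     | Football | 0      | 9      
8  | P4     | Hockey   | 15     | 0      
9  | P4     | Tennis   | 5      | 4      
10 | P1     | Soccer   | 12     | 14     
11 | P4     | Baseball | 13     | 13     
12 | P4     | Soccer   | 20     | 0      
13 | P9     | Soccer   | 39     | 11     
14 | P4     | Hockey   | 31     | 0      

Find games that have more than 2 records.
SELECT game, COUNT(*) as cnt
FROM scores
GROUP BY game
HAVING COUNT(*) > 2

Result:
  Football: 3
  Hockey: 4
  Soccer: 4

Note: HAVING filters groups after aggregation, WHERE filters rows before.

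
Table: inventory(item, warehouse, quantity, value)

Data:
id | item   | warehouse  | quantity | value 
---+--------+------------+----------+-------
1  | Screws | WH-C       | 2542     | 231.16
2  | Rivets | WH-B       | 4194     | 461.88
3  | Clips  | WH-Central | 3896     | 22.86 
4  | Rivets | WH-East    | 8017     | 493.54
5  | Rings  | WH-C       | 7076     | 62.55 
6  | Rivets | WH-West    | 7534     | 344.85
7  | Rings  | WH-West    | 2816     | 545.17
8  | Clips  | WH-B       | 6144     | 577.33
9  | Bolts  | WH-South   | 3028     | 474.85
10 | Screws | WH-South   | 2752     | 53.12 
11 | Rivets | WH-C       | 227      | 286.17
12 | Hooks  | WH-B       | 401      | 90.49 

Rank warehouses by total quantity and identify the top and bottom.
SELECT warehouse, SUM(quantity)
FROM inventory
GROUP BY warehouse
ORDER BY SUM(quantity)

All groups:
  WH-Central: 3896
  WH-South: 5780
  WH-East: 8017
  WH-C: 9845
  WH-West: 10350
  WH-B: 10739

Highest: WH-B (10739)
Lowest: WH-Central (3896)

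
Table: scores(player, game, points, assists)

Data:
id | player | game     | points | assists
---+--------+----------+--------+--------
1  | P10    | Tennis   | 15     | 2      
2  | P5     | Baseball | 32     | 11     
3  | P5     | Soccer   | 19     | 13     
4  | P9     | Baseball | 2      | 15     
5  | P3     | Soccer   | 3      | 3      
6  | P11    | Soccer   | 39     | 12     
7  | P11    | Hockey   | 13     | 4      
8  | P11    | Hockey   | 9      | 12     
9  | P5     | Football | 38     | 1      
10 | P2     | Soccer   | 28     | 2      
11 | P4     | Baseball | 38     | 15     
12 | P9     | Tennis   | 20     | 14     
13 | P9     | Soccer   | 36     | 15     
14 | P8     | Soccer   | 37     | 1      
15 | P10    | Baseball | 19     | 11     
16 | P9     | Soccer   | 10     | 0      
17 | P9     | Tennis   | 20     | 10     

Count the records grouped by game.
SELECT game, COUNT(*) as count
FROM scores
GROUP BY game

Result:
  Baseball: 4
  Football: 1
  Hockey: 2
  Soccer: 7
  Tennis: 3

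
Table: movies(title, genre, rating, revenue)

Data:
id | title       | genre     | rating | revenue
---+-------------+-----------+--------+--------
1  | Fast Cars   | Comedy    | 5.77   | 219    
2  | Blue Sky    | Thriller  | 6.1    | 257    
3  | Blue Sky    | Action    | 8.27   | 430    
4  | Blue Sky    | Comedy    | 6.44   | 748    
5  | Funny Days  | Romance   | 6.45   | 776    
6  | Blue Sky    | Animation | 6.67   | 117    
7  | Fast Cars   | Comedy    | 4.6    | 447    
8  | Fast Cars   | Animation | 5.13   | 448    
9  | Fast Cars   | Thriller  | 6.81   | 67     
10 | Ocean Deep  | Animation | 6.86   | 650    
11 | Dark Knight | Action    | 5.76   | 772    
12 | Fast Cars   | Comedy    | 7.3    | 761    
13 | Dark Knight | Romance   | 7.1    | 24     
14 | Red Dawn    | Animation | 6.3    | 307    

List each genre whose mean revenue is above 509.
SELECT genre, AVG(revenue)
FROM movies
GROUP BY genre
HAVING AVG(revenue) > 509

Result:
  Action: avg=601.00
  Comedy: avg=543.75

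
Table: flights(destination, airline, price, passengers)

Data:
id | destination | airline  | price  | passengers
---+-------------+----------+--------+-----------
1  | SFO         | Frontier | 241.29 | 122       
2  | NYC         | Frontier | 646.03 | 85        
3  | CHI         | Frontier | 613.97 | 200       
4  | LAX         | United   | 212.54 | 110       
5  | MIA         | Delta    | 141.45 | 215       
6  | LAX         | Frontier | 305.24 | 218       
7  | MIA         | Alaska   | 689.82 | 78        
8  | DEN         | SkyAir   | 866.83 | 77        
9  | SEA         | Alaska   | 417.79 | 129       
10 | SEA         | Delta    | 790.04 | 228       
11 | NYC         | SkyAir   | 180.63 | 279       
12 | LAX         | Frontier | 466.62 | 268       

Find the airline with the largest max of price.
SELECT airline, MAX(price) as val
FROM flights
GROUP BY airline
ORDER BY val DESC
LIMIT 1

Result: SkyAir with max(price) = 866.83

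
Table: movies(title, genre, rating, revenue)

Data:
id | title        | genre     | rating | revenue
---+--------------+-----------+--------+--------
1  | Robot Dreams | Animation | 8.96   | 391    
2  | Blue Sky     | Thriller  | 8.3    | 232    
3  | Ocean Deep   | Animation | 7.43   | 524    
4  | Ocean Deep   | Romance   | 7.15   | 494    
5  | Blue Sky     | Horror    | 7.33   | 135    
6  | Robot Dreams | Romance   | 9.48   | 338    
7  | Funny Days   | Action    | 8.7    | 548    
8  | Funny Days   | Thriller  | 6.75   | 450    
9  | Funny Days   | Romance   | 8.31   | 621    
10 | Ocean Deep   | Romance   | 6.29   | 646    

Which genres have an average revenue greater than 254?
SELECT genre, AVG(revenue)
FROM movies
GROUP BY genre
HAVING AVG(revenue) > 254

Result:
  Action: avg=548.00
  Animation: avg=457.50
  Romance: avg=524.75
  Thriller: avg=341.00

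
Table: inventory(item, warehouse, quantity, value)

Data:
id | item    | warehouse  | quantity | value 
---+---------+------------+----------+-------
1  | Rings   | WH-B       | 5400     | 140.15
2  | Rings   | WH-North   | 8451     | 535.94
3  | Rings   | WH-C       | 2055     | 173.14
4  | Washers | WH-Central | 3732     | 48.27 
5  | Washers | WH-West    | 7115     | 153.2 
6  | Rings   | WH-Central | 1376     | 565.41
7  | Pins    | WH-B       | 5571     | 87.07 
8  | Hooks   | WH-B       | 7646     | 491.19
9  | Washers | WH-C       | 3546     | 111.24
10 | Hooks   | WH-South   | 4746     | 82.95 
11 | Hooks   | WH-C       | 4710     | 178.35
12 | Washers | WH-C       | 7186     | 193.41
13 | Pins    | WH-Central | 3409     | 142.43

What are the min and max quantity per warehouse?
SELECT warehouse, MIN(quantity), MAX(quantity)
FROM inventory
GROUP BY warehouse

Result:
  WH-B: min=5400, max=7646
  WH-C: min=2055, max=7186
  WH-Central: min=1376, max=3732
  WH-North: min=8451, max=8451
  WH-South: min=4746, max=4746
  WH-West: min=7115, max=7115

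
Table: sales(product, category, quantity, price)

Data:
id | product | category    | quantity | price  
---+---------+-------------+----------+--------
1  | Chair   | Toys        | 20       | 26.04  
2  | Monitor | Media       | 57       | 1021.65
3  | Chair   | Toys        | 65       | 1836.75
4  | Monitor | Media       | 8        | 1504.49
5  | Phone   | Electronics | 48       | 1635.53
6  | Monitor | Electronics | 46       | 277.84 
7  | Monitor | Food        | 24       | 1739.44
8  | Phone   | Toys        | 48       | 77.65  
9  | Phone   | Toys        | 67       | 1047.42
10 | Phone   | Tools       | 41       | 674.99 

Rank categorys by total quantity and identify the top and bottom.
SELECT category, SUM(quantity)
FROM sales
GROUP BY category
ORDER BY SUM(quantity)

All groups:
  Food: 24
  Tools: 41
  Media: 65
  Electronics: 94
  Toys: 200

Highest: Toys (200)
Lowest: Food (24)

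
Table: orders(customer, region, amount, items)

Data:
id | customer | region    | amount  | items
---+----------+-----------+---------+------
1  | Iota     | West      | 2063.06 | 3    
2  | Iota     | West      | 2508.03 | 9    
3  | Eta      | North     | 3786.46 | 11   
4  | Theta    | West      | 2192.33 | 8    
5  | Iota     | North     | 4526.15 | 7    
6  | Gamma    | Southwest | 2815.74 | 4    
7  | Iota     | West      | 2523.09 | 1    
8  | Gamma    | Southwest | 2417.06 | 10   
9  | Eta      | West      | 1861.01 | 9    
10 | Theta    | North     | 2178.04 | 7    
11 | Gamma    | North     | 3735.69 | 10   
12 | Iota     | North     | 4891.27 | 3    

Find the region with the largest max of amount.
SELECT region, MAX(amount) as val
FROM orders
GROUP BY region
ORDER BY val DESC
LIMIT 1

Result: North with max(amount) = 4891.27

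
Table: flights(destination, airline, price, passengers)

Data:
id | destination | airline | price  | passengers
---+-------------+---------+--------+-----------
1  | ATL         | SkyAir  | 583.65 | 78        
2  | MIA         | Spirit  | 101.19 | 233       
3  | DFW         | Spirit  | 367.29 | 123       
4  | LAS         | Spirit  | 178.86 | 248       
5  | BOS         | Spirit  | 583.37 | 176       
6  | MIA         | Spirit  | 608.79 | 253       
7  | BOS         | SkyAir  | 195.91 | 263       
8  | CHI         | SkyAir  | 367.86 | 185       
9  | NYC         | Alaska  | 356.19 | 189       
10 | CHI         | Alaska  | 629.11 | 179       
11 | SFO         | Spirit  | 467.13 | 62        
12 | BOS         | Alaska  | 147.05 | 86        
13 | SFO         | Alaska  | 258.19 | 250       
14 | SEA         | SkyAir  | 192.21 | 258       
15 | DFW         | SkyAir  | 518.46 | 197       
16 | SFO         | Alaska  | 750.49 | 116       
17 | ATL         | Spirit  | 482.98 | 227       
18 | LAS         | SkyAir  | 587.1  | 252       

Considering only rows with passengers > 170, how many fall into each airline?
SELECT airline, COUNT(*)
FROM flights
WHERE passengers > 170
GROUP BY airline

Note: WHERE filters rows before grouping.

Result:
  Alaska: 3
  SkyAir: 5
  Spirit: 5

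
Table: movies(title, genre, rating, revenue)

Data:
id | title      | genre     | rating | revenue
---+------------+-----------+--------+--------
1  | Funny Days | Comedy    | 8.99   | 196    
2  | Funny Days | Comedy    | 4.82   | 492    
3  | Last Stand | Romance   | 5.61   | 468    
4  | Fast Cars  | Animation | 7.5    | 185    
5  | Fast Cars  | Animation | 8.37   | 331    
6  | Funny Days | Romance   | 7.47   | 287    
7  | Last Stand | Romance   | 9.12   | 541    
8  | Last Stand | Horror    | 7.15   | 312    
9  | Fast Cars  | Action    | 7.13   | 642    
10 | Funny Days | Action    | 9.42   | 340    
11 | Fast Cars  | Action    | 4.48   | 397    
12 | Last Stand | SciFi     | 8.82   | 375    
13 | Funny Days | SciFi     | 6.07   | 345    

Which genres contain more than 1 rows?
SELECT genre, COUNT(*) as cnt
FROM movies
GROUP BY genre
HAVING COUNT(*) > 1

Result:
  Action: 3
  Animation: 2
  Comedy: 2
  Romance: 3
  SciFi: 2

Note: HAVING filters groups after aggregation, WHERE filters rows before.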